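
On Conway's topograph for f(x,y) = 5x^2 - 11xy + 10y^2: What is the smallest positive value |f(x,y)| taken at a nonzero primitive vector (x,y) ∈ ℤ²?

translate: b→-1 (≡-11 mod 10), so (5,-11,10)→(5,-1,4)
flip: (5,-1,4)→(4,1,5)
reduced (well bottom): (4,1,5) with a≤c, −a<b≤a
well minimum = a = 4

4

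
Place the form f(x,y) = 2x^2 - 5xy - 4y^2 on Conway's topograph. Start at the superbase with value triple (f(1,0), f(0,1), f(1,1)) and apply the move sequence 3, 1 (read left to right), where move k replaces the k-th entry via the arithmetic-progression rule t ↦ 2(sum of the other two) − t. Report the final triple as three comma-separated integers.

start (2,-4,-7) = (f(1,0),f(0,1),f(1,1))
replace slot 3: 2·(2+(-4)) − (-7) = 3 → (2,-4,3)
replace slot 1: 2·((-4)+3) − 2 = -4 → (-4,-4,3)

-4,-4,3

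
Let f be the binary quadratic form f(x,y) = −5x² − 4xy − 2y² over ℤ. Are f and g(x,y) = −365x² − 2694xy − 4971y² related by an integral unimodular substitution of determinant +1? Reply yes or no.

D₁ = -24, D₂ = -24
f is negative-definite; reduce −f:
−f: flip: (5,4,2)→(2,-4,5)
−f: translate: b→0 (≡-4 mod 4), so (2,-4,5)→(2,0,3)
−f: reduced (well bottom): (2,0,3) with a≤c, −a<b≤a
flip sign back: reduced form of f is (-2,0,-3)
g is negative-definite; reduce −g:
−g: translate: b→-226 (≡2694 mod 730), so (365,2694,4971)→(365,-226,35)
−g: flip: (365,-226,35)→(35,226,365)
−g: translate: b→16 (≡226 mod 70), so (35,226,365)→(35,16,2)
−g: flip: (35,16,2)→(2,-16,35)
−g: translate: b→0 (≡-16 mod 4), so (2,-16,35)→(2,0,3)
−g: reduced (well bottom): (2,0,3) with a≤c, −a<b≤a
flip sign back: reduced form of g is (-2,0,-3)
reduced forms (-2, 0, -3) vs (-2, 0, -3) ⇒ equivalent

yes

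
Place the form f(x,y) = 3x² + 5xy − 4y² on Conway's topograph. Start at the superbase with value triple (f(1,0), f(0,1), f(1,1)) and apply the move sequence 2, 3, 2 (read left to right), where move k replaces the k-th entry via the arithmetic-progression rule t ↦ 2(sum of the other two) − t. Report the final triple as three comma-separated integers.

start (3,-4,4) = (f(1,0),f(0,1),f(1,1))
replace slot 2: 2·(3+4) − (-4) = 18 → (3,18,4)
replace slot 3: 2·(3+18) − 4 = 38 → (3,18,38)
replace slot 2: 2·(3+38) − 18 = 64 → (3,64,38)

3,64,38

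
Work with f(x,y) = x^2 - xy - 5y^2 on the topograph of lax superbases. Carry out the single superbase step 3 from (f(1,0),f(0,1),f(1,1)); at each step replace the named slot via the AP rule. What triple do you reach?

start (1,-5,-5) = (f(1,0),f(0,1),f(1,1))
replace slot 3: 2·(1+(-5)) − (-5) = -3 → (1,-5,-3)

1,-5,-3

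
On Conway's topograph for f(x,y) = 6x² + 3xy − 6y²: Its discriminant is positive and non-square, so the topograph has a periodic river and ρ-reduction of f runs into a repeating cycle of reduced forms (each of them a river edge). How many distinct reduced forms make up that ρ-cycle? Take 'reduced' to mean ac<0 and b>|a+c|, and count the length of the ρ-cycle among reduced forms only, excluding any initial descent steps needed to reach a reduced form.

D = 153, ⌊√D⌋ = 12
river: ρ → (-6,9,3)
river: ρ → (3,9,-6)
river: ρ → (-6,3,6)
river: ρ → (6,9,-3)
river: ρ → (-3,9,6)
river: ρ → (6,3,-6)
ρ-cycle length = 6 (tail of 0 descent steps not counted)

6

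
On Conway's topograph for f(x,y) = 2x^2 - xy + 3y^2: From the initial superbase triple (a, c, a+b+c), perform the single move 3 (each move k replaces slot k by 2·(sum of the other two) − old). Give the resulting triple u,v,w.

start (2,3,4) = (f(1,0),f(0,1),f(1,1))
replace slot 3: 2·(2+3) − 4 = 6 → (2,3,6)

2,3,6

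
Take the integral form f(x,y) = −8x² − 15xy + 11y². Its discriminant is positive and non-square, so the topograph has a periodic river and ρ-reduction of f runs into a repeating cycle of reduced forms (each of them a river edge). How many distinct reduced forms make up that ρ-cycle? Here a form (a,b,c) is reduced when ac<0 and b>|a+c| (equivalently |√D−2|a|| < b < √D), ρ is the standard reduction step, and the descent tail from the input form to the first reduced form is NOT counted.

D = 577, ⌊√D⌋ = 24
descent: ρ → (11,15,-8)  [lands on river]
river: ρ → (-8,17,9)
river: ρ → (9,19,-6)
river: ρ → (-6,17,12)
river: ρ → (12,7,-11)
river: ρ → (-11,15,8)
river: ρ → (8,17,-9)
river: ρ → (-9,19,6)
river: ρ → (6,17,-12)
river: ρ → (-12,7,11)
ρ-cycle length = 10 (tail of 1 descent step not counted)

10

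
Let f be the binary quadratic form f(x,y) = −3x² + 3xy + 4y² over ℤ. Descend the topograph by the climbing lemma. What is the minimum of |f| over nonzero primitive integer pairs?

river: ρ → (4,5,-2)
river: ρ → (-2,7,1)
river: ρ → (1,7,-2)
river: ρ → (-2,5,4)
river: ρ → (4,3,-3)
river: ρ → (-3,3,4)
closes: descent 0, river 6
min |a| on river = 1

1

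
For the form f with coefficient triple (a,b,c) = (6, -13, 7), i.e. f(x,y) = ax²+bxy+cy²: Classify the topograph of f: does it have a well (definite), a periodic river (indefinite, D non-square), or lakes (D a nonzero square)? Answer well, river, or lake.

D = b²−4ac = (-13)² − 4·6·7 = 1
D = 1² is a perfect square ⇒ form factors over ℤ ⇒ lakes

lake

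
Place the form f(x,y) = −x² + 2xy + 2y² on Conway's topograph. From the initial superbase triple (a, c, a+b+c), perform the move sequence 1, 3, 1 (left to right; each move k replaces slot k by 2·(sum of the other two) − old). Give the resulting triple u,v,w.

start (-1,2,3) = (f(1,0),f(0,1),f(1,1))
replace slot 1: 2·(2+3) − (-1) = 11 → (11,2,3)
replace slot 3: 2·(11+2) − 3 = 23 → (11,2,23)
replace slot 1: 2·(2+23) − 11 = 39 → (39,2,23)

39,2,23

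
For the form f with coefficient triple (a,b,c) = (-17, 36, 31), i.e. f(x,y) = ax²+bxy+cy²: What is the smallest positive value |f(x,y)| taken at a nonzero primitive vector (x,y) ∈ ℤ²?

river: ρ → (31,26,-22)
river: ρ → (-22,18,35)
river: ρ → (35,52,-5)
river: ρ → (-5,58,2)
river: ρ → (2,58,-5)
river: ρ → (-5,52,35)
river: ρ → (35,18,-22)
river: ρ → (-22,26,31)
river: ρ → (31,36,-17)
river: ρ → (-17,32,35)
river: ρ → (35,38,-14)
river: ρ → (-14,46,23)
river: ρ → (23,46,-14)
river: ρ → (-14,38,35)
river: ρ → (35,32,-17)
river: ρ → (-17,36,31)
closes: descent 0, river 16
min |a| on river = 2

2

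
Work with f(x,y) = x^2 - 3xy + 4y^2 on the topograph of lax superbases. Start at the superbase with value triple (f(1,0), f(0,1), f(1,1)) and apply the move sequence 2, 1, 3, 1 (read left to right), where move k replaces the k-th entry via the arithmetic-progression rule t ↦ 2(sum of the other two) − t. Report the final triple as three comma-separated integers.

start (1,4,2) = (f(1,0),f(0,1),f(1,1))
replace slot 2: 2·(1+2) − 4 = 2 → (1,2,2)
replace slot 1: 2·(2+2) − 1 = 7 → (7,2,2)
replace slot 3: 2·(7+2) − 2 = 16 → (7,2,16)
replace slot 1: 2·(2+16) − 7 = 29 → (29,2,16)

29,2,16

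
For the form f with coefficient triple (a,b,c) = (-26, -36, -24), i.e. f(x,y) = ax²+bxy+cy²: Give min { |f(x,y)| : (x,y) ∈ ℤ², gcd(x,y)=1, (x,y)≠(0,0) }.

translate: b→-16 (≡36 mod 52), so (26,36,24)→(26,-16,14)
flip: (26,-16,14)→(14,16,26)
translate: b→-12 (≡16 mod 28), so (14,16,26)→(14,-12,24)
reduced (well bottom): (14,-12,24) with a≤c, −a<b≤a
well minimum |f| = |-14| = 14 (negative-definite)

14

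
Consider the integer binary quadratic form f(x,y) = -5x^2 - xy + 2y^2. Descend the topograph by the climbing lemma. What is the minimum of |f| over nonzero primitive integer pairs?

descent: ρ → (2,5,-2)  [lands on river]
river: ρ → (-2,3,4)
river: ρ → (4,5,-1)
river: ρ → (-1,5,4)
river: ρ → (4,3,-2)
river: ρ → (-2,5,2)
river: ρ → (2,3,-4)
river: ρ → (-4,5,1)
river: ρ → (1,5,-4)
river: ρ → (-4,3,2)
closes: descent 1, river 10
min |a| on river = 1

1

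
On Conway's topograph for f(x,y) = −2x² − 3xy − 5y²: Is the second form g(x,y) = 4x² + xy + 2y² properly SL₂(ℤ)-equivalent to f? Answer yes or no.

D₁ = -31, D₂ = -31
f is negative-definite; reduce −f:
−f: translate: b→-1 (≡3 mod 4), so (2,3,5)→(2,-1,4)
−f: reduced (well bottom): (2,-1,4) with a≤c, −a<b≤a
flip sign back: reduced form of f is (-2,1,-4)
g: flip: (4,1,2)→(2,-1,4)
g: reduced (well bottom): (2,-1,4) with a≤c, −a<b≤a
reduced forms (-2, 1, -4) vs (2, -1, 4) ⇒ inequivalent

no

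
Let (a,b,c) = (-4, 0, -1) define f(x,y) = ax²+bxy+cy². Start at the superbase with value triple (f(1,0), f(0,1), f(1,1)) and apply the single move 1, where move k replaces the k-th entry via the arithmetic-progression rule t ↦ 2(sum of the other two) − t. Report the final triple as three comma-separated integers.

start (-4,-1,-5) = (f(1,0),f(0,1),f(1,1))
replace slot 1: 2·((-1)+(-5)) − (-4) = -8 → (-8,-1,-5)

-8,-1,-5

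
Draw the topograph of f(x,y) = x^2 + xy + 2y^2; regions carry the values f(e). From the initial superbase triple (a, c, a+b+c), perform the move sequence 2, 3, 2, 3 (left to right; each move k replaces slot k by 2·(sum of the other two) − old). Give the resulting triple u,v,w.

start (1,2,4) = (f(1,0),f(0,1),f(1,1))
replace slot 2: 2·(1+4) − 2 = 8 → (1,8,4)
replace slot 3: 2·(1+8) − 4 = 14 → (1,8,14)
replace slot 2: 2·(1+14) − 8 = 22 → (1,22,14)
replace slot 3: 2·(1+22) − 14 = 32 → (1,22,32)

1,22,32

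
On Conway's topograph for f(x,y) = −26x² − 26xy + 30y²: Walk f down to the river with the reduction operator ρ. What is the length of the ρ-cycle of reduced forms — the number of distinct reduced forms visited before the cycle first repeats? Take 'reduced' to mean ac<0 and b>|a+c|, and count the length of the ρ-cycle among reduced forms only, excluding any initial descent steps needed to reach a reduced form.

D = 3796, ⌊√D⌋ = 61
descent: ρ → (30,26,-26)  [lands on river]
river: ρ → (-26,26,30)
river: ρ → (30,34,-22)
river: ρ → (-22,54,10)
river: ρ → (10,46,-42)
river: ρ → (-42,38,14)
river: ρ → (14,46,-30)
river: ρ → (-30,14,30)
river: ρ → (30,46,-14)
river: ρ → (-14,38,42)
river: ρ → (42,46,-10)
river: ρ → (-10,54,22)
river: ρ → (22,34,-30)
river: ρ → (-30,26,26)
river: ρ → (26,26,-30)
river: ρ → (-30,34,22)
river: ρ → (22,54,-10)
river: ρ → (-10,46,42)
river: ρ → (42,38,-14)
river: ρ → (-14,46,30)
river: ρ → (30,14,-30)
river: ρ → (-30,46,14)
river: ρ → (14,38,-42)
river: ρ → (-42,46,10)
river: ρ → (10,54,-22)
river: ρ → (-22,34,30)
ρ-cycle length = 26 (tail of 1 descent step not counted)

26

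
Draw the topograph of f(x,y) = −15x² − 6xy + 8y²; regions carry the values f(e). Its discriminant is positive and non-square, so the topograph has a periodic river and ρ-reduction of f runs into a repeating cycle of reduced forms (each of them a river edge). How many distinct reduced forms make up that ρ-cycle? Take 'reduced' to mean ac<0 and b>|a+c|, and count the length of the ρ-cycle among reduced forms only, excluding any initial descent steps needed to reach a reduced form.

D = 516, ⌊√D⌋ = 22
descent: ρ → (8,22,-1)  [lands on river]
river: ρ → (-1,22,8)
river: ρ → (8,10,-13)
river: ρ → (-13,16,5)
river: ρ → (5,14,-16)
river: ρ → (-16,18,3)
river: ρ → (3,18,-16)
river: ρ → (-16,14,5)
river: ρ → (5,16,-13)
river: ρ → (-13,10,8)
ρ-cycle length = 10 (tail of 1 descent step not counted)

10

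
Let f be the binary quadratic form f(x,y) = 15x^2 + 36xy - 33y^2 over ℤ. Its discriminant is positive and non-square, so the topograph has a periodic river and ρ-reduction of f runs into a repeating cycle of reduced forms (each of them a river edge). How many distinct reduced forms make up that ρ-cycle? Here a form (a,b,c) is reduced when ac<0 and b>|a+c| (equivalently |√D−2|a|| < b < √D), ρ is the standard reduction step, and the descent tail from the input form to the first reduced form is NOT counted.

D = 3276, ⌊√D⌋ = 57
river: ρ → (-33,30,18)
river: ρ → (18,42,-21)
river: ρ → (-21,42,18)
river: ρ → (18,30,-33)
river: ρ → (-33,36,15)
river: ρ → (15,54,-6)
river: ρ → (-6,54,15)
river: ρ → (15,36,-33)
ρ-cycle length = 8 (tail of 0 descent steps not counted)

8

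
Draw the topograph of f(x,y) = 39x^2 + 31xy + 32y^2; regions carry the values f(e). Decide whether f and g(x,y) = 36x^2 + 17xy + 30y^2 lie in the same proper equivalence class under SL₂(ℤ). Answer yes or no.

D₁ = -4031, D₂ = -4031
f: flip: (39,31,32)→(32,-31,39)
f: reduced (well bottom): (32,-31,39) with a≤c, −a<b≤a
g: flip: (36,17,30)→(30,-17,36)
g: reduced (well bottom): (30,-17,36) with a≤c, −a<b≤a
reduced forms (32, -31, 39) vs (30, -17, 36) ⇒ inequivalent

no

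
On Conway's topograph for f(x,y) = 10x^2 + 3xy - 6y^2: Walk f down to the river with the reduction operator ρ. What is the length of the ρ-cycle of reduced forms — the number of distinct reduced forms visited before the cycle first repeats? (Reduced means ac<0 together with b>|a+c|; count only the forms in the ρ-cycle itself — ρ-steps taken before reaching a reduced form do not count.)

D = 249, ⌊√D⌋ = 15
descent: ρ → (-6,9,7)  [lands on river]
river: ρ → (7,5,-8)
river: ρ → (-8,11,4)
river: ρ → (4,13,-5)
river: ρ → (-5,7,10)
river: ρ → (10,13,-2)
river: ρ → (-2,15,3)
river: ρ → (3,15,-2)
river: ρ → (-2,13,10)
river: ρ → (10,7,-5)
river: ρ → (-5,13,4)
river: ρ → (4,11,-8)
river: ρ → (-8,5,7)
river: ρ → (7,9,-6)
river: ρ → (-6,15,1)
river: ρ → (1,15,-6)
ρ-cycle length = 16 (tail of 1 descent step not counted)

16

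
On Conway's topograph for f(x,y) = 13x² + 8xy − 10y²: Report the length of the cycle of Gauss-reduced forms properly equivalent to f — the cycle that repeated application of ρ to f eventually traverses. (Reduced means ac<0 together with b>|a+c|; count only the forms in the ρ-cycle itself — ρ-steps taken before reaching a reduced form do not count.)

D = 584, ⌊√D⌋ = 24
river: ρ → (-10,12,11)
river: ρ → (11,10,-11)
river: ρ → (-11,12,10)
river: ρ → (10,8,-13)
river: ρ → (-13,18,5)
river: ρ → (5,22,-5)
river: ρ → (-5,18,13)
river: ρ → (13,8,-10)
ρ-cycle length = 8 (tail of 0 descent steps not counted)

8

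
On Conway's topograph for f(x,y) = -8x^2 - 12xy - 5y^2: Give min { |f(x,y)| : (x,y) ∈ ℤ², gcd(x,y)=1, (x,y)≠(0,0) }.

translate: b→-4 (≡12 mod 16), so (8,12,5)→(8,-4,1)
flip: (8,-4,1)→(1,4,8)
translate: b→0 (≡4 mod 2), so (1,4,8)→(1,0,4)
reduced (well bottom): (1,0,4) with a≤c, −a<b≤a
well minimum |f| = |-1| = 1 (negative-definite)

1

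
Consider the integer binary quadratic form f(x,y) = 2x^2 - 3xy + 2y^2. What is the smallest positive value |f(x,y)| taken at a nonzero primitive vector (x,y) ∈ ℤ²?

translate: b→1 (≡-3 mod 4), so (2,-3,2)→(2,1,1)
flip: (2,1,1)→(1,-1,2)
translate: b→1 (≡-1 mod 2), so (1,-1,2)→(1,1,2)
reduced (well bottom): (1,1,2) with a≤c, −a<b≤a
well minimum = a = 1

1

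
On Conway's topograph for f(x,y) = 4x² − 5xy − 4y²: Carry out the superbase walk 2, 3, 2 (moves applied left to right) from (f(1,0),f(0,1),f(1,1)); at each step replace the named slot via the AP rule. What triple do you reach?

start (4,-4,-5) = (f(1,0),f(0,1),f(1,1))
replace slot 2: 2·(4+(-5)) − (-4) = 2 → (4,2,-5)
replace slot 3: 2·(4+2) − (-5) = 17 → (4,2,17)
replace slot 2: 2·(4+17) − 2 = 40 → (4,40,17)

4,40,17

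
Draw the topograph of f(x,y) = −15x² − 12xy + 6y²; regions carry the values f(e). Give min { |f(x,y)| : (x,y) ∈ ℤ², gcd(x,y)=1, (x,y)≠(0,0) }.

descent: ρ → (6,12,-15)  [lands on river]
river: ρ → (-15,18,3)
river: ρ → (3,18,-15)
river: ρ → (-15,12,6)
closes: descent 1, river 4
min |a| on river = 3

3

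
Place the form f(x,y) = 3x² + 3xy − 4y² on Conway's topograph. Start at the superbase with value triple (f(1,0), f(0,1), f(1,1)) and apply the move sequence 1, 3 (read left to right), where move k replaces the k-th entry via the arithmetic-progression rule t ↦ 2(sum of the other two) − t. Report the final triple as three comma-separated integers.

start (3,-4,2) = (f(1,0),f(0,1),f(1,1))
replace slot 1: 2·((-4)+2) − 3 = -7 → (-7,-4,2)
replace slot 3: 2·((-7)+(-4)) − 2 = -24 → (-7,-4,-24)

-7,-4,-24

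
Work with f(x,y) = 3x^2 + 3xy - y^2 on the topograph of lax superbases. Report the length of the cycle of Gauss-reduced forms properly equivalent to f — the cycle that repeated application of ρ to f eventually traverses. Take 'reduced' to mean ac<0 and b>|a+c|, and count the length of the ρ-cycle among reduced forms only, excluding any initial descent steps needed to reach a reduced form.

D = 21, ⌊√D⌋ = 4
river: ρ → (-1,3,3)
river: ρ → (3,3,-1)
ρ-cycle length = 2 (tail of 0 descent steps not counted)

2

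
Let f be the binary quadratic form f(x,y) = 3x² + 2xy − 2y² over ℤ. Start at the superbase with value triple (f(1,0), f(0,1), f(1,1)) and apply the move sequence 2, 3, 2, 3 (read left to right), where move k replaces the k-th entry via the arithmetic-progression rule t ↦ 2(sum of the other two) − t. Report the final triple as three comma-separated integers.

start (3,-2,3) = (f(1,0),f(0,1),f(1,1))
replace slot 2: 2·(3+3) − (-2) = 14 → (3,14,3)
replace slot 3: 2·(3+14) − 3 = 31 → (3,14,31)
replace slot 2: 2·(3+31) − 14 = 54 → (3,54,31)
replace slot 3: 2·(3+54) − 31 = 83 → (3,54,83)

3,54,83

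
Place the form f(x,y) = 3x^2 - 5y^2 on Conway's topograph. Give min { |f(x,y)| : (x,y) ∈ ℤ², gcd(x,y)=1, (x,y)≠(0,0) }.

descent: ρ → (-5,0,3)
descent: ρ → (3,6,-2)  [lands on river]
river: ρ → (-2,6,3)
closes: descent 2, river 2
min |a| on river = 2

2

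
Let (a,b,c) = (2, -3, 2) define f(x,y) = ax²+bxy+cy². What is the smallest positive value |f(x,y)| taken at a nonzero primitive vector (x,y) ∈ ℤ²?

translate: b→1 (≡-3 mod 4), so (2,-3,2)→(2,1,1)
flip: (2,1,1)→(1,-1,2)
translate: b→1 (≡-1 mod 2), so (1,-1,2)→(1,1,2)
reduced (well bottom): (1,1,2) with a≤c, −a<b≤a
well minimum = a = 1

1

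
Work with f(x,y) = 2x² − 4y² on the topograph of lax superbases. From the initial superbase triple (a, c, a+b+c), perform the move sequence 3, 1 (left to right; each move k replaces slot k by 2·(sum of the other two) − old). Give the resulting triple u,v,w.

start (2,-4,-2) = (f(1,0),f(0,1),f(1,1))
replace slot 3: 2·(2+(-4)) − (-2) = -2 → (2,-4,-2)
replace slot 1: 2·((-4)+(-2)) − 2 = -14 → (-14,-4,-2)

-14,-4,-2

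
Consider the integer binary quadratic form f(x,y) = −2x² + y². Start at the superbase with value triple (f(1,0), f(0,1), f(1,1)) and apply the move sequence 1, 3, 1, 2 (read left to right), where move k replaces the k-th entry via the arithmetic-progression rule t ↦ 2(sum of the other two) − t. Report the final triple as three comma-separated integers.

start (-2,1,-1) = (f(1,0),f(0,1),f(1,1))
replace slot 1: 2·(1+(-1)) − (-2) = 2 → (2,1,-1)
replace slot 3: 2·(2+1) − (-1) = 7 → (2,1,7)
replace slot 1: 2·(1+7) − 2 = 14 → (14,1,7)
replace slot 2: 2·(14+7) − 1 = 41 → (14,41,7)

14,41,7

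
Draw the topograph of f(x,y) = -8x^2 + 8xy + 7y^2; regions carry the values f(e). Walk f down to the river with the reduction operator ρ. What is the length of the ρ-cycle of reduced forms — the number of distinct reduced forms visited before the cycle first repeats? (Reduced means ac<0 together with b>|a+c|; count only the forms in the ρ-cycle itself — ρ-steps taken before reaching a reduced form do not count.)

D = 288, ⌊√D⌋ = 16
river: ρ → (7,6,-9)
river: ρ → (-9,12,4)
river: ρ → (4,12,-9)
river: ρ → (-9,6,7)
river: ρ → (7,8,-8)
river: ρ → (-8,8,7)
ρ-cycle length = 6 (tail of 0 descent steps not counted)

6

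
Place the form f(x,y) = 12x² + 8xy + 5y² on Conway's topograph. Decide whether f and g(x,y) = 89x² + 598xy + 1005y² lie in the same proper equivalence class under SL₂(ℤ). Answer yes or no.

D₁ = -176, D₂ = -176
f: flip: (12,8,5)→(5,-8,12)
f: translate: b→2 (≡-8 mod 10), so (5,-8,12)→(5,2,9)
f: reduced (well bottom): (5,2,9) with a≤c, −a<b≤a
g: translate: b→64 (≡598 mod 178), so (89,598,1005)→(89,64,12)
g: flip: (89,64,12)→(12,-64,89)
g: translate: b→8 (≡-64 mod 24), so (12,-64,89)→(12,8,5)
g: flip: (12,8,5)→(5,-8,12)
g: translate: b→2 (≡-8 mod 10), so (5,-8,12)→(5,2,9)
g: reduced (well bottom): (5,2,9) with a≤c, −a<b≤a
reduced forms (5, 2, 9) vs (5, 2, 9) ⇒ equivalent

yes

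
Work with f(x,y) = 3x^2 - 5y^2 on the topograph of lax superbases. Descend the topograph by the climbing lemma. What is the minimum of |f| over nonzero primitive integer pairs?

descent: ρ → (-5,0,3)
descent: ρ → (3,6,-2)  [lands on river]
river: ρ → (-2,6,3)
closes: descent 2, river 2
min |a| on river = 2

2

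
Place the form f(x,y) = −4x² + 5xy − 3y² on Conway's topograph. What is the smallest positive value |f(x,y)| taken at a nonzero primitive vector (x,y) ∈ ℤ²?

translate: b→3 (≡-5 mod 8), so (4,-5,3)→(4,3,2)
flip: (4,3,2)→(2,-3,4)
translate: b→1 (≡-3 mod 4), so (2,-3,4)→(2,1,3)
reduced (well bottom): (2,1,3) with a≤c, −a<b≤a
well minimum |f| = |-2| = 2 (negative-definite)

2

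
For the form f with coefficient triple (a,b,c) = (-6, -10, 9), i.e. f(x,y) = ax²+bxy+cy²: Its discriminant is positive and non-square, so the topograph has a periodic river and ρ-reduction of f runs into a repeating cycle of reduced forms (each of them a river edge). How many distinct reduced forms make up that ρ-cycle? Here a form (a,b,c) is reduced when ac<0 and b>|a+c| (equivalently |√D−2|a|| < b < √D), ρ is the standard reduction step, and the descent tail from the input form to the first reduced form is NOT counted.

D = 316, ⌊√D⌋ = 17
descent: ρ → (9,10,-6)  [lands on river]
river: ρ → (-6,14,5)
river: ρ → (5,16,-3)
river: ρ → (-3,14,10)
river: ρ → (10,6,-7)
river: ρ → (-7,8,9)
ρ-cycle length = 6 (tail of 1 descent step not counted)

6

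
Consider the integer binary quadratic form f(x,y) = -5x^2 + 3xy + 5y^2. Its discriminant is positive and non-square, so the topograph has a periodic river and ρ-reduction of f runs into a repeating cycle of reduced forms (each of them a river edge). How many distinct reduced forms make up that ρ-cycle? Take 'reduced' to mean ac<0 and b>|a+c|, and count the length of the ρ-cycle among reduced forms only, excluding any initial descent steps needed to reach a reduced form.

D = 109, ⌊√D⌋ = 10
river: ρ → (5,7,-3)
river: ρ → (-3,5,7)
river: ρ → (7,9,-1)
river: ρ → (-1,9,7)
river: ρ → (7,5,-3)
river: ρ → (-3,7,5)
river: ρ → (5,3,-5)
river: ρ → (-5,7,3)
river: ρ → (3,5,-7)
river: ρ → (-7,9,1)
river: ρ → (1,9,-7)
river: ρ → (-7,5,3)
river: ρ → (3,7,-5)
river: ρ → (-5,3,5)
ρ-cycle length = 14 (tail of 0 descent steps not counted)

14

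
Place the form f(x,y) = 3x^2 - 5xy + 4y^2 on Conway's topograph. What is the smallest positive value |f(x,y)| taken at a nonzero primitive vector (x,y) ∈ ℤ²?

translate: b→1 (≡-5 mod 6), so (3,-5,4)→(3,1,2)
flip: (3,1,2)→(2,-1,3)
reduced (well bottom): (2,-1,3) with a≤c, −a<b≤a
well minimum = a = 2

2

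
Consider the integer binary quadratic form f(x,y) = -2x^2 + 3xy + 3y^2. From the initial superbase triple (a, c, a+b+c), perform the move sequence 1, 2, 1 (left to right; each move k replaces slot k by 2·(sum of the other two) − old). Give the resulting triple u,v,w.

start (-2,3,4) = (f(1,0),f(0,1),f(1,1))
replace slot 1: 2·(3+4) − (-2) = 16 → (16,3,4)
replace slot 2: 2·(16+4) − 3 = 37 → (16,37,4)
replace slot 1: 2·(37+4) − 16 = 66 → (66,37,4)

66,37,4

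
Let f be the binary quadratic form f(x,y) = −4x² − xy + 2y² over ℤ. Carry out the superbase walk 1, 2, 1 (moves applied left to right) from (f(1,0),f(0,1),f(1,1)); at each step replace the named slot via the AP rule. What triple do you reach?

start (-4,2,-3) = (f(1,0),f(0,1),f(1,1))
replace slot 1: 2·(2+(-3)) − (-4) = 2 → (2,2,-3)
replace slot 2: 2·(2+(-3)) − 2 = -4 → (2,-4,-3)
replace slot 1: 2·((-4)+(-3)) − 2 = -16 → (-16,-4,-3)

-16,-4,-3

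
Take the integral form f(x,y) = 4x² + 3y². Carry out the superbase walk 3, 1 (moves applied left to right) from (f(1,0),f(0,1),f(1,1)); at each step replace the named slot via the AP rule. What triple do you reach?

start (4,3,7) = (f(1,0),f(0,1),f(1,1))
replace slot 3: 2·(4+3) − 7 = 7 → (4,3,7)
replace slot 1: 2·(3+7) − 4 = 16 → (16,3,7)

16,3,7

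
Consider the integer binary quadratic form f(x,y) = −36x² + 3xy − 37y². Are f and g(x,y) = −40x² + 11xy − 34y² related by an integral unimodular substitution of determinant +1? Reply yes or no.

D₁ = -5319, D₂ = -5319
f is negative-definite; reduce −f:
−f: reduced (well bottom): (36,-3,37) with a≤c, −a<b≤a
flip sign back: reduced form of f is (-36,3,-37)
g is negative-definite; reduce −g:
−g: flip: (40,-11,34)→(34,11,40)
−g: reduced (well bottom): (34,11,40) with a≤c, −a<b≤a
flip sign back: reduced form of g is (-34,-11,-40)
reduced forms (-36, 3, -37) vs (-34, -11, -40) ⇒ inequivalent

no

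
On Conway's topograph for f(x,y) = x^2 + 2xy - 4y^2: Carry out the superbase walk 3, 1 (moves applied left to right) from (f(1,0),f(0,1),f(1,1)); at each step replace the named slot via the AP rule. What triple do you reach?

start (1,-4,-1) = (f(1,0),f(0,1),f(1,1))
replace slot 3: 2·(1+(-4)) − (-1) = -5 → (1,-4,-5)
replace slot 1: 2·((-4)+(-5)) − 1 = -19 → (-19,-4,-5)

-19,-4,-5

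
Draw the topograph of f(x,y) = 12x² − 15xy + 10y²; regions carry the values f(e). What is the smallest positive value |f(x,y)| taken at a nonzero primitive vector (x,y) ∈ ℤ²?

translate: b→9 (≡-15 mod 24), so (12,-15,10)→(12,9,7)
flip: (12,9,7)→(7,-9,12)
translate: b→5 (≡-9 mod 14), so (7,-9,12)→(7,5,10)
reduced (well bottom): (7,5,10) with a≤c, −a<b≤a
well minimum = a = 7

7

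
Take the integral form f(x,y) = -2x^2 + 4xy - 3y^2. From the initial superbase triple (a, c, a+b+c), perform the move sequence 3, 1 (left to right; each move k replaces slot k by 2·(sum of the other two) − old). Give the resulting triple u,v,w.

start (-2,-3,-1) = (f(1,0),f(0,1),f(1,1))
replace slot 3: 2·((-2)+(-3)) − (-1) = -9 → (-2,-3,-9)
replace slot 1: 2·((-3)+(-9)) − (-2) = -22 → (-22,-3,-9)

-22,-3,-9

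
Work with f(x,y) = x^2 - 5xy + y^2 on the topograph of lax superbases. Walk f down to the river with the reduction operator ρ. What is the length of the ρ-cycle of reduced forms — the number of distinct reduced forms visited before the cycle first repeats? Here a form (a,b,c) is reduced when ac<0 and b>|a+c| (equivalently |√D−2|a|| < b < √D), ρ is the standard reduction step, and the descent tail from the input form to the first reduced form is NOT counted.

D = 21, ⌊√D⌋ = 4
descent: ρ → (1,3,-3)  [lands on river]
river: ρ → (-3,3,1)
ρ-cycle length = 2 (tail of 1 descent step not counted)

2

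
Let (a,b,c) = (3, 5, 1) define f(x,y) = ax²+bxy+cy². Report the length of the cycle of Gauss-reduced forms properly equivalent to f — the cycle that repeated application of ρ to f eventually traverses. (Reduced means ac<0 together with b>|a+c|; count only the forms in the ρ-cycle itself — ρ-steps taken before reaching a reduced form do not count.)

D = 13, ⌊√D⌋ = 3
descent: ρ → (1,3,-1)  [lands on river]
river: ρ → (-1,3,1)
ρ-cycle length = 2 (tail of 1 descent step not counted)

2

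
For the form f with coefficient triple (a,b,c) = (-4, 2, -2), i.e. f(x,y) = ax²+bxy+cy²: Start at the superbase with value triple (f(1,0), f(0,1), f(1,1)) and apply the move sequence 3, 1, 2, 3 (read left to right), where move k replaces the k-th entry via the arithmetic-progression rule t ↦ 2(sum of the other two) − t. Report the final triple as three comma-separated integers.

start (-4,-2,-4) = (f(1,0),f(0,1),f(1,1))
replace slot 3: 2·((-4)+(-2)) − (-4) = -8 → (-4,-2,-8)
replace slot 1: 2·((-2)+(-8)) − (-4) = -16 → (-16,-2,-8)
replace slot 2: 2·((-16)+(-8)) − (-2) = -46 → (-16,-46,-8)
replace slot 3: 2·((-16)+(-46)) − (-8) = -116 → (-16,-46,-116)

-16,-46,-116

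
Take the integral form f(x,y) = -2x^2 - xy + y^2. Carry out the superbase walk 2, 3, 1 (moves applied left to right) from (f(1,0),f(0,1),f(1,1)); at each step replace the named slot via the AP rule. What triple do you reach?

start (-2,1,-2) = (f(1,0),f(0,1),f(1,1))
replace slot 2: 2·((-2)+(-2)) − 1 = -9 → (-2,-9,-2)
replace slot 3: 2·((-2)+(-9)) − (-2) = -20 → (-2,-9,-20)
replace slot 1: 2·((-9)+(-20)) − (-2) = -56 → (-56,-9,-20)

-56,-9,-20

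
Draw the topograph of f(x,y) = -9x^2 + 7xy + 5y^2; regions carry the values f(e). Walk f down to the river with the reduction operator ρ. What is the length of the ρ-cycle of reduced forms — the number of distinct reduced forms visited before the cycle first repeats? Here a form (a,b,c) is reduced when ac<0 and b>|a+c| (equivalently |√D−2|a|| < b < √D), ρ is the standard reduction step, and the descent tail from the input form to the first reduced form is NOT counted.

D = 229, ⌊√D⌋ = 15
river: ρ → (5,13,-3)
river: ρ → (-3,11,9)
river: ρ → (9,7,-5)
river: ρ → (-5,13,3)
river: ρ → (3,11,-9)
river: ρ → (-9,7,5)
ρ-cycle length = 6 (tail of 0 descent steps not counted)

6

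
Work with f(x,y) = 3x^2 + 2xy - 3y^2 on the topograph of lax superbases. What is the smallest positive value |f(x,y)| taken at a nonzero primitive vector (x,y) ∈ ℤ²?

river: ρ → (-3,4,2)
river: ρ → (2,4,-3)
river: ρ → (-3,2,3)
river: ρ → (3,4,-2)
river: ρ → (-2,4,3)
river: ρ → (3,2,-3)
closes: descent 0, river 6
min |a| on river = 2

2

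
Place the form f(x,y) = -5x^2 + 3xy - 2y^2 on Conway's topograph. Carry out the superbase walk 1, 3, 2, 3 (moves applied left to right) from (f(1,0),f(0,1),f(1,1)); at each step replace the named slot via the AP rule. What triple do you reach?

start (-5,-2,-4) = (f(1,0),f(0,1),f(1,1))
replace slot 1: 2·((-2)+(-4)) − (-5) = -7 → (-7,-2,-4)
replace slot 3: 2·((-7)+(-2)) − (-4) = -14 → (-7,-2,-14)
replace slot 2: 2·((-7)+(-14)) − (-2) = -40 → (-7,-40,-14)
replace slot 3: 2·((-7)+(-40)) − (-14) = -80 → (-7,-40,-80)

-7,-40,-80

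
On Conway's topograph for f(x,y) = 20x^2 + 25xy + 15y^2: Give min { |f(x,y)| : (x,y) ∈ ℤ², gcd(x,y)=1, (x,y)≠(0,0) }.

translate: b→-15 (≡25 mod 40), so (20,25,15)→(20,-15,10)
flip: (20,-15,10)→(10,15,20)
translate: b→-5 (≡15 mod 20), so (10,15,20)→(10,-5,15)
reduced (well bottom): (10,-5,15) with a≤c, −a<b≤a
well minimum = a = 10

10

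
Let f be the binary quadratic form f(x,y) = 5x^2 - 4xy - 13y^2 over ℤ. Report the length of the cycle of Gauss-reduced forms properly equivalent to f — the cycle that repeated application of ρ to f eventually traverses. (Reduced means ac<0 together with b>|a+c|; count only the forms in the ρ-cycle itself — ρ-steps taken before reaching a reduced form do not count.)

D = 276, ⌊√D⌋ = 16
descent: ρ → (-13,4,5)
descent: ρ → (5,16,-1)  [lands on river]
river: ρ → (-1,16,5)
river: ρ → (5,14,-4)
river: ρ → (-4,10,11)
river: ρ → (11,12,-3)
river: ρ → (-3,12,11)
river: ρ → (11,10,-4)
river: ρ → (-4,14,5)
ρ-cycle length = 8 (tail of 2 descent steps not counted)

8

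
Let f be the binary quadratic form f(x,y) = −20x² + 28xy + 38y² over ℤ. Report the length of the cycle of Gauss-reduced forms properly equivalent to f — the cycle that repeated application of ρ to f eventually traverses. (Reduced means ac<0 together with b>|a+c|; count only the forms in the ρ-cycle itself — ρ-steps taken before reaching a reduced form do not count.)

D = 3824, ⌊√D⌋ = 61
river: ρ → (38,48,-10)
river: ρ → (-10,52,28)
river: ρ → (28,60,-2)
river: ρ → (-2,60,28)
river: ρ → (28,52,-10)
river: ρ → (-10,48,38)
river: ρ → (38,28,-20)
river: ρ → (-20,52,14)
river: ρ → (14,60,-4)
river: ρ → (-4,60,14)
river: ρ → (14,52,-20)
river: ρ → (-20,28,38)
ρ-cycle length = 12 (tail of 0 descent steps not counted)

12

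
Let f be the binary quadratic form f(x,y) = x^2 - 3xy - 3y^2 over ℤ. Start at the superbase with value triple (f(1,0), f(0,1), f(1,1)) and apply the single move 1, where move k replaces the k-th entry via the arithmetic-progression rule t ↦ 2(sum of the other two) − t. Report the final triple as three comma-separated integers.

start (1,-3,-5) = (f(1,0),f(0,1),f(1,1))
replace slot 1: 2·((-3)+(-5)) − 1 = -17 → (-17,-3,-5)

-17,-3,-5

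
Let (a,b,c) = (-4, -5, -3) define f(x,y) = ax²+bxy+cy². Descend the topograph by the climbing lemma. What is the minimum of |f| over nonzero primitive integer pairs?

translate: b→-3 (≡5 mod 8), so (4,5,3)→(4,-3,2)
flip: (4,-3,2)→(2,3,4)
translate: b→-1 (≡3 mod 4), so (2,3,4)→(2,-1,3)
reduced (well bottom): (2,-1,3) with a≤c, −a<b≤a
well minimum |f| = |-2| = 2 (negative-definite)

2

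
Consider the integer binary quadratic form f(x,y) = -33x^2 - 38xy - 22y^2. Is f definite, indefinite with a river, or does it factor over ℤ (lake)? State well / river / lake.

D = b²−4ac = (-38)² − 4·(-33)·(-22) = -1460
D < 0 ⇒ definite ⇒ every region one sign ⇒ single well

well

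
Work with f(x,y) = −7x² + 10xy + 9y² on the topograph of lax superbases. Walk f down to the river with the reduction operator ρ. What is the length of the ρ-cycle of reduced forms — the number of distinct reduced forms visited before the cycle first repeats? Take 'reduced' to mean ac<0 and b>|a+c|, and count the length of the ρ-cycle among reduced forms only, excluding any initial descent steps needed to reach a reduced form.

D = 352, ⌊√D⌋ = 18
river: ρ → (9,8,-8)
river: ρ → (-8,8,9)
river: ρ → (9,10,-7)
river: ρ → (-7,18,1)
river: ρ → (1,18,-7)
river: ρ → (-7,10,9)
ρ-cycle length = 6 (tail of 0 descent steps not counted)

6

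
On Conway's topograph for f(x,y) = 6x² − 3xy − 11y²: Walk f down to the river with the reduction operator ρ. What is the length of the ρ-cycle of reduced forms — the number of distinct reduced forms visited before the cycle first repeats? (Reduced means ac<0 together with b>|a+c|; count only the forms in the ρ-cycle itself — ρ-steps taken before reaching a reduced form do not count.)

D = 273, ⌊√D⌋ = 16
descent: ρ → (-11,3,6)
descent: ρ → (6,9,-8)  [lands on river]
river: ρ → (-8,7,7)
river: ρ → (7,7,-8)
river: ρ → (-8,9,6)
river: ρ → (6,15,-2)
river: ρ → (-2,13,13)
river: ρ → (13,13,-2)
river: ρ → (-2,15,6)
ρ-cycle length = 8 (tail of 2 descent steps not counted)

8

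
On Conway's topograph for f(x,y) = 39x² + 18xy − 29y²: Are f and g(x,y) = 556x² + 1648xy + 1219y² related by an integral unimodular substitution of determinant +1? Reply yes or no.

D₁ = 4848, D₂ = 4848
river cycle of f (length 16): (-29, 40, 28), (28, 16, -41), (-41, 66, 3), (3, 66, -41), (-41, 16, 28), (28, 40, -29), (-29, 18, 39), (39, 60, -8), (-8, 68, 7), (7, 58, -53), … (6 more)
river cycle of g (length 16): (-8, 60, 39), (39, 18, -29), (-29, 40, 28), (28, 16, -41), (-41, 66, 3), (3, 66, -41), (-41, 16, 28), (28, 40, -29), (-29, 18, 39), (39, 60, -8), … (6 more)
cycles coincide ⇒ equivalent

yes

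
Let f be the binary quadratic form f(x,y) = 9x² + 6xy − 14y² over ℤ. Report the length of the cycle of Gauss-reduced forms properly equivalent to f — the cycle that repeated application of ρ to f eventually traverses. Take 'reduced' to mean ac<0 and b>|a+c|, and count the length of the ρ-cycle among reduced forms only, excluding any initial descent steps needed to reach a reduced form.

D = 540, ⌊√D⌋ = 23
river: ρ → (-14,22,1)
river: ρ → (1,22,-14)
river: ρ → (-14,6,9)
river: ρ → (9,12,-11)
river: ρ → (-11,10,10)
river: ρ → (10,10,-11)
river: ρ → (-11,12,9)
river: ρ → (9,6,-14)
ρ-cycle length = 8 (tail of 0 descent steps not counted)

8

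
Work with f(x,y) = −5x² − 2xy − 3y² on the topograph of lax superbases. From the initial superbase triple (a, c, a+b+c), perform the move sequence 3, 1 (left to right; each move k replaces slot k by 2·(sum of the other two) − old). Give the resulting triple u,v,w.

start (-5,-3,-10) = (f(1,0),f(0,1),f(1,1))
replace slot 3: 2·((-5)+(-3)) − (-10) = -6 → (-5,-3,-6)
replace slot 1: 2·((-3)+(-6)) − (-5) = -13 → (-13,-3,-6)

-13,-3,-6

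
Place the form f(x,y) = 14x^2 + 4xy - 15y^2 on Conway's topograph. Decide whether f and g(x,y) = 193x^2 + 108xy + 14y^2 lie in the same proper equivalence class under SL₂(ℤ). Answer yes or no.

D₁ = 856, D₂ = 856
river cycle of f (length 26): (-15, 26, 3), (3, 28, -6), (-6, 20, 19), (19, 18, -7), (-7, 24, 10), (10, 16, -15), (-15, 14, 11), (11, 8, -18), (-18, 28, 1), (1, 28, -18), … (16 more)
river cycle of g (length 26): (14, 4, -15), (-15, 26, 3), (3, 28, -6), (-6, 20, 19), (19, 18, -7), (-7, 24, 10), (10, 16, -15), (-15, 14, 11), (11, 8, -18), (-18, 28, 1), … (16 more)
cycles coincide ⇒ equivalent

yes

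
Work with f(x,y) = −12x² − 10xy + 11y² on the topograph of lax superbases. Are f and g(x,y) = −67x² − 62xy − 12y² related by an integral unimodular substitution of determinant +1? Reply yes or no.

D₁ = 628, D₂ = 628
river cycle of f (length 34): (11, 10, -12), (-12, 14, 9), (9, 22, -4), (-4, 18, 19), (19, 20, -3), (-3, 22, 12), (12, 2, -13), (-13, 24, 1), (1, 24, -13), (-13, 2, 12), … (24 more)
river cycle of g (length 34): (-12, 14, 9), (9, 22, -4), (-4, 18, 19), (19, 20, -3), (-3, 22, 12), (12, 2, -13), (-13, 24, 1), (1, 24, -13), (-13, 2, 12), (12, 22, -3), … (24 more)
cycles coincide ⇒ equivalent

yes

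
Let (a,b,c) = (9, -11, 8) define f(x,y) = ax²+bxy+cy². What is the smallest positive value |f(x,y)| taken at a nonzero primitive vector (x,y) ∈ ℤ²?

translate: b→7 (≡-11 mod 18), so (9,-11,8)→(9,7,6)
flip: (9,7,6)→(6,-7,9)
translate: b→5 (≡-7 mod 12), so (6,-7,9)→(6,5,8)
reduced (well bottom): (6,5,8) with a≤c, −a<b≤a
well minimum = a = 6

6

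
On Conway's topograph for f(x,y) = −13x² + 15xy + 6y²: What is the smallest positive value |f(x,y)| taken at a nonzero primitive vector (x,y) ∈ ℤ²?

river: ρ → (6,21,-4)
river: ρ → (-4,19,11)
river: ρ → (11,3,-12)
river: ρ → (-12,21,2)
river: ρ → (2,23,-1)
river: ρ → (-1,23,2)
river: ρ → (2,21,-12)
river: ρ → (-12,3,11)
river: ρ → (11,19,-4)
river: ρ → (-4,21,6)
river: ρ → (6,15,-13)
river: ρ → (-13,11,8)
river: ρ → (8,21,-3)
river: ρ → (-3,21,8)
river: ρ → (8,11,-13)
river: ρ → (-13,15,6)
closes: descent 0, river 16
min |a| on river = 1

1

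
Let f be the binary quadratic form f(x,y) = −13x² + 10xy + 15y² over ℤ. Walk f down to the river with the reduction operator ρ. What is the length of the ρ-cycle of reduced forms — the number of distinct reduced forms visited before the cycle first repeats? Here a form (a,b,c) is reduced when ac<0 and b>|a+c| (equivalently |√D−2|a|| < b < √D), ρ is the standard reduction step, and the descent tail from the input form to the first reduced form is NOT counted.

D = 880, ⌊√D⌋ = 29
river: ρ → (15,20,-8)
river: ρ → (-8,28,3)
river: ρ → (3,26,-17)
river: ρ → (-17,8,12)
river: ρ → (12,16,-13)
river: ρ → (-13,10,15)
ρ-cycle length = 6 (tail of 0 descent steps not counted)

6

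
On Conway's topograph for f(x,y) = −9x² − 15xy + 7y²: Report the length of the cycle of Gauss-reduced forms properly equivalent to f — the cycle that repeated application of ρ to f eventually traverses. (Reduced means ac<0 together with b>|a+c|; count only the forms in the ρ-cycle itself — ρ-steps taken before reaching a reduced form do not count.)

D = 477, ⌊√D⌋ = 21
descent: ρ → (7,15,-9)  [lands on river]
river: ρ → (-9,21,1)
river: ρ → (1,21,-9)
river: ρ → (-9,15,7)
river: ρ → (7,13,-11)
river: ρ → (-11,9,9)
river: ρ → (9,9,-11)
river: ρ → (-11,13,7)
ρ-cycle length = 8 (tail of 1 descent step not counted)

8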